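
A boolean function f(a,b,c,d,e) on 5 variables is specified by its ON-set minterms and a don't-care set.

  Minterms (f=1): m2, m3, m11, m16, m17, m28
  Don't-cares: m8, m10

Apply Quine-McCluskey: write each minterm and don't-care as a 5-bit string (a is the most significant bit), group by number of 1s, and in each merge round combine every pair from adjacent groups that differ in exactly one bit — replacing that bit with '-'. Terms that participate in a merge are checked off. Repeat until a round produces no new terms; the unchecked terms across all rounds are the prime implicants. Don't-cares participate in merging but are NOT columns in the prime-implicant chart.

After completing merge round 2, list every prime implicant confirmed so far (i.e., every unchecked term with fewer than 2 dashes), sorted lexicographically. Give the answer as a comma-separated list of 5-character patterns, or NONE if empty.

[col 0] 00010*, 00011*, 01000*, 01010*, 01011*, 10000*, 10001*, 11100
[col 1] 0-010*, 0-011*, 0001-*, 010-0, 0101-*, 1000-
[col 2] 0-01-
Prime implicants: 0-01-, 010-0, 1000-, 11100

010-0, 1000-, 11100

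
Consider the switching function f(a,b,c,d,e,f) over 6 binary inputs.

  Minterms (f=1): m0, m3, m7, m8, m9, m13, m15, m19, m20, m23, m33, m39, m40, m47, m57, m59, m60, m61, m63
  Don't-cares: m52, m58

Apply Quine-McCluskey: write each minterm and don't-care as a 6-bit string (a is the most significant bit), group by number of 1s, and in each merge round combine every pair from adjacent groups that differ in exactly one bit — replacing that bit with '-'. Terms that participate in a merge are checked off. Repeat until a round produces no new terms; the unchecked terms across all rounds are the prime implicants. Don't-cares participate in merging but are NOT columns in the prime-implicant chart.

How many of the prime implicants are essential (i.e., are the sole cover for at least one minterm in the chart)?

7

Round 0: 000000✓ 000011✓ 000111✓ 001000✓ 001001✓ 001101✓ 001111✓ 010011✓ 010100✓ 010111✓ 100001 100111✓ 101000✓ 101111✓ 110100✓ 111001✓ 111010✓ 111011✓ 111100✓ 111101✓ 111111✓
Round 1: -00111✓ -01000 -01111✓ -10100 0-0011✓ 0-0111✓ 00-000 00-111✓ 000-11✓ 001-01 00100- 0011-1 010-11✓ 1-1111 10-111✓ 11-100 111-01✓ 111-11✓ 1110-1✓ 11101- 1111-1✓ 11110-
Round 2: -0-111 0-0-11 111--1
PIs = {-0-111, -01000, -10100, 0-0-11, 00-000, 001-01, 00100-, 0011-1, 1-1111, 100001, 11-100, 111--1, 11101-, 11110-}
Coverage chart:
  m0: 00-000 ←essential
  m3: 0-0-11 ←essential
  m7: -0-111,0-0-11
  m8: -01000,00-000,00100-
  m9: 001-01,00100-
  m13: 001-01,0011-1
  m15: -0-111,0011-1
  m19: 0-0-11 ←essential
  m20: -10100 ←essential
  m23: 0-0-11 ←essential
  m33: 100001 ←essential
  m39: -0-111 ←essential
  m40: -01000 ←essential
  m47: -0-111,1-1111
  m57: 111--1 ←essential
  m59: 111--1,11101-
  m60: 11-100,11110-
  m61: 111--1,11110-
  m63: 1-1111,111--1
Essential: -0-111, -01000, -10100, 0-0-11, 00-000, 100001, 111--1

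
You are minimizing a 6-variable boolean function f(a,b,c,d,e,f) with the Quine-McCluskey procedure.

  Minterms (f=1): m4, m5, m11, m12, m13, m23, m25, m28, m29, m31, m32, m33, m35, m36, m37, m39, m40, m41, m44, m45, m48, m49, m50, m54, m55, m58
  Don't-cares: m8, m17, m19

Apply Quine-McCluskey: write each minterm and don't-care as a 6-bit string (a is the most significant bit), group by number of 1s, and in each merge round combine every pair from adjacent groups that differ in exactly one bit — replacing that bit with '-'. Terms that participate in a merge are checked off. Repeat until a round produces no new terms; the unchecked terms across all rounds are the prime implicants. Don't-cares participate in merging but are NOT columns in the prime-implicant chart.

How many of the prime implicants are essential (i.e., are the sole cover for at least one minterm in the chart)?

6

size-2^0 implicants → 000100(✓)  000101(✓)  001000(✓)  001011  001100(✓)  001101(✓)  010001(✓)  010011(✓)  010111(✓)  011001(✓)  011100(✓)  011101(✓)  011111(✓)  100000(✓)  100001(✓)  100011(✓)  100100(✓)  100101(✓)  100111(✓)  101000(✓)  101001(✓)  101100(✓)  101101(✓)  110000(✓)  110001(✓)  110010(✓)  110110(✓)  110111(✓)  111010(✓)
size-2^1 implicants → -00100(✓)  -00101(✓)  -01000(✓)  -01100(✓)  -01101(✓)  -10001  -10111  0-1100(✓)  0-1101(✓)  00-100(✓)  00-101(✓)  00010-(✓)  001-00(✓)  00110-(✓)  01-001  01-111  010-11  0100-1  011-01  0111-1  01110-(✓)  1-0000(✓)  1-0001(✓)  1-0111  10-000(✓)  10-001(✓)  10-100(✓)  10-101(✓)  100-00(✓)  100-01(✓)  100-11(✓)  1000-1(✓)  10000-(✓)  1001-1(✓)  10010-(✓)  101-00(✓)  101-01(✓)  10100-(✓)  10110-(✓)  11-010  110-10  1100-0  11000-(✓)  11011-
size-2^2 implicants → -0-100(✓)  -0-101(✓)  -0010-(✓)  -01-00  -0110-(✓)  0-110-  00-10-(✓)  1-000-  10--00(✓)  10--01(✓)  10-00-(✓)  10-10-(✓)  100--1  100-0-(✓)  101-0-(✓)
size-2^3 implicants → -0-10-  10--0-
Unchecked terms (primes): -0-10-, -01-00, -10001, -10111, 0-110-, 001011, 01-001, 01-111, 010-11, 0100-1, 011-01, 0111-1, 1-000-, 1-0111, 10--0-, 100--1, 11-010, 110-10, 1100-0, 11011-
Minterm coverage:
  m4 ⊆ -0-10- [E]
  m5 ⊆ -0-10- [E]
  m11 ⊆ 001011 [E]
  m12 ⊆ -0-10-,-01-00,0-110-
  m13 ⊆ -0-10-,0-110-
  m23 ⊆ -10111,01-111,010-11
  m25 ⊆ 01-001,011-01
  m28 ⊆ 0-110- [E]
  m29 ⊆ 0-110-,011-01,0111-1
  m31 ⊆ 01-111,0111-1
  m32 ⊆ 1-000-,10--0-
  m33 ⊆ 1-000-,10--0-,100--1
  m35 ⊆ 100--1 [E]
  m36 ⊆ -0-10-,10--0-
  m37 ⊆ -0-10-,10--0-,100--1
  m39 ⊆ 1-0111,100--1
  m40 ⊆ -01-00,10--0-
  m41 ⊆ 10--0- [E]
  m44 ⊆ -0-10-,-01-00,10--0-
  m45 ⊆ -0-10-,10--0-
  m48 ⊆ 1-000-,1100-0
  m49 ⊆ -10001,1-000-
  m50 ⊆ 11-010,110-10,1100-0
  m54 ⊆ 110-10,11011-
  m55 ⊆ -10111,1-0111,11011-
  m58 ⊆ 11-010 [E]
E = {-0-10-, 0-110-, 001011, 10--0-, 100--1, 11-010}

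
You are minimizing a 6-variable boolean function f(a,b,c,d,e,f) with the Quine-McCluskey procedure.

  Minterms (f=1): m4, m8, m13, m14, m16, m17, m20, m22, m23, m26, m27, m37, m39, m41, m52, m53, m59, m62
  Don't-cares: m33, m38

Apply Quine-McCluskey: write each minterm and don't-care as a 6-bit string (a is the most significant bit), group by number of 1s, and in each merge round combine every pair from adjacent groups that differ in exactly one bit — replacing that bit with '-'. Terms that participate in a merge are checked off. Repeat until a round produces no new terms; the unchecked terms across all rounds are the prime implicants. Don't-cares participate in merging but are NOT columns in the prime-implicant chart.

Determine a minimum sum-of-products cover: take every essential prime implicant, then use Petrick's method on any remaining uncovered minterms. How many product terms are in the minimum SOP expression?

Round 0: 000100✓ 001000 001101 001110 010000✓ 010001✓ 010100✓ 010110✓ 010111✓ 011010✓ 011011✓ 100001✓ 100101✓ 100110✓ 100111✓ 101001✓ 110100✓ 110101✓ 111011✓ 111110
Round 1: -10100 -11011 0-0100 010-00 01000- 0101-0 01011- 01101- 1-0101 10-001 100-01 1001-1 10011- 11010-
PIs = {-10100, -11011, 0-0100, 001000, 001101, 001110, 010-00, 01000-, 0101-0, 01011-, 01101-, 1-0101, 10-001, 100-01, 1001-1, 10011-, 11010-, 111110}
Coverage chart:
  m4: 0-0100 ←essential
  m8: 001000 ←essential
  m13: 001101 ←essential
  m14: 001110 ←essential
  m16: 010-00,01000-
  m17: 01000- ←essential
  m20: -10100,0-0100,010-00,0101-0
  m22: 0101-0,01011-
  m23: 01011- ←essential
  m26: 01101- ←essential
  m27: -11011,01101-
  m37: 1-0101,100-01,1001-1
  m39: 1001-1,10011-
  m41: 10-001 ←essential
  m52: -10100,11010-
  m53: 1-0101,11010-
  m59: -11011 ←essential
  m62: 111110 ←essential
Essential: -11011, 0-0100, 001000, 001101, 001110, 01000-, 01011-, 01101-, 10-001, 111110
Petrick residual → 1001-1, 11010-
Min cover (12 terms): bcd'ef + a'c'de'f' + a'b'cd'e'f' + a'b'cde'f + a'b'cdef' + a'bc'd'e' + a'bc'de + a'bcd'e + ab'd'e'f + ab'c'df + abc'de' + abcdef'

12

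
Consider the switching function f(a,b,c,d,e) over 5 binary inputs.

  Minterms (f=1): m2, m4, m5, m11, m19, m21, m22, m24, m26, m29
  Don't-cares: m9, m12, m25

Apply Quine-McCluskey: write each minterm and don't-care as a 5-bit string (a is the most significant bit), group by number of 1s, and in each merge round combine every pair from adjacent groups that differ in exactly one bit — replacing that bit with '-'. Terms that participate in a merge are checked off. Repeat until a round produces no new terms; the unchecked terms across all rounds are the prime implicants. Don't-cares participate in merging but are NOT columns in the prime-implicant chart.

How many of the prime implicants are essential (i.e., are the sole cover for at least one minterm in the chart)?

[col 0] 00010, 00100*, 00101*, 01001*, 01011*, 01100*, 10011, 10101*, 10110, 11000*, 11001*, 11010*, 11101*
[col 1] -0101, -1001, 0-100, 0010-, 010-1, 1-101, 11-01, 110-0, 1100-
Prime implicants: -0101, -1001, 0-100, 00010, 0010-, 010-1, 1-101, 10011, 10110, 11-01, 110-0, 1100-
PI chart (minterm → PIs covering it):
  2 | 00010  (sole → essential)
  4 | 0-100,0010-
  5 | -0101,0010-
  11 | 010-1  (sole → essential)
  19 | 10011  (sole → essential)
  21 | -0101,1-101
  22 | 10110  (sole → essential)
  24 | 110-0,1100-
  26 | 110-0  (sole → essential)
  29 | 1-101,11-01
Essential prime implicants: 00010, 010-1, 10011, 10110, 110-0

5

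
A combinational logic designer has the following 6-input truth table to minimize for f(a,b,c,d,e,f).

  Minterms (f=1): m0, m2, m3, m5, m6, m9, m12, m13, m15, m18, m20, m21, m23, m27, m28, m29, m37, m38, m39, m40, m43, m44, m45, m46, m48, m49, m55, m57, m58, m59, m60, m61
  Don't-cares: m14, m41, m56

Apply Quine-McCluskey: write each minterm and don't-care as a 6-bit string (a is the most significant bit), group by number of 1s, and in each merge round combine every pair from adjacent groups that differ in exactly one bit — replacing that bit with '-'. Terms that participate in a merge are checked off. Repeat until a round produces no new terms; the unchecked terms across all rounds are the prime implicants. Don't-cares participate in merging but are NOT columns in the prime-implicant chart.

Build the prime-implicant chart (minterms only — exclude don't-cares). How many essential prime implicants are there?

size-2^0 implicants → 000000(✓)  000010(✓)  000011(✓)  000101(✓)  000110(✓)  001001(✓)  001100(✓)  001101(✓)  001110(✓)  001111(✓)  010010(✓)  010100(✓)  010101(✓)  010111(✓)  011011(✓)  011100(✓)  011101(✓)  100101(✓)  100110(✓)  100111(✓)  101000(✓)  101001(✓)  101011(✓)  101100(✓)  101101(✓)  101110(✓)  110000(✓)  110001(✓)  110111(✓)  111000(✓)  111001(✓)  111010(✓)  111011(✓)  111100(✓)  111101(✓)
size-2^1 implicants → -00101(✓)  -00110(✓)  -01001(✓)  -01100(✓)  -01101(✓)  -01110(✓)  -10111  -11011  -11100(✓)  -11101(✓)  0-0010  0-0101(✓)  0-1100(✓)  0-1101(✓)  00-101(✓)  00-110(✓)  000-10  0000-0  00001-  001-01(✓)  0011-0(✓)  0011-1(✓)  00110-(✓)  00111-(✓)  01-100(✓)  01-101(✓)  0101-1  01010-(✓)  01110-(✓)  1-0111  1-1000(✓)  1-1001(✓)  1-1011(✓)  1-1100(✓)  1-1101(✓)  10-101(✓)  10-110(✓)  1001-1  10011-  101-00(✓)  101-01(✓)  1010-1(✓)  10100-(✓)  1011-0(✓)  10110-(✓)  11-000(✓)  11-001(✓)  11000-(✓)  111-00(✓)  111-01(✓)  1110-0(✓)  1110-1(✓)  11100-(✓)  11101-(✓)  11110-(✓)
size-2^2 implicants → --1100(✓)  --1101(✓)  -0-101  -0-110  -01-01  -011-0  -0110-(✓)  -1110-(✓)  0--101  0-110-(✓)  0011--  01-10-  1-1-00(✓)  1-1-01(✓)  1-10-1  1-100-(✓)  1-110-(✓)  101-0-(✓)  11-00-  111-0-(✓)  1110--
size-2^3 implicants → --110-  1-1-0-
Unchecked terms (primes): --110-, -0-101, -0-110, -01-01, -011-0, -10111, -11011, 0--101, 0-0010, 000-10, 0000-0, 00001-, 0011--, 01-10-, 0101-1, 1-0111, 1-1-0-, 1-10-1, 1001-1, 10011-, 11-00-, 1110--
Minterm coverage:
  m0 ⊆ 0000-0 [E]
  m2 ⊆ 0-0010,000-10,0000-0,00001-
  m3 ⊆ 00001- [E]
  m5 ⊆ -0-101,0--101
  m6 ⊆ -0-110,000-10
  m9 ⊆ -01-01 [E]
  m12 ⊆ --110-,-011-0,0011--
  m13 ⊆ --110-,-0-101,-01-01,0--101,0011--
  m15 ⊆ 0011-- [E]
  m18 ⊆ 0-0010 [E]
  m20 ⊆ 01-10- [E]
  m21 ⊆ 0--101,01-10-,0101-1
  m23 ⊆ -10111,0101-1
  m27 ⊆ -11011 [E]
  m28 ⊆ --110-,01-10-
  m29 ⊆ --110-,0--101,01-10-
  m37 ⊆ -0-101,1001-1
  m38 ⊆ -0-110,10011-
  m39 ⊆ 1-0111,1001-1,10011-
  m40 ⊆ 1-1-0- [E]
  m43 ⊆ 1-10-1 [E]
  m44 ⊆ --110-,-011-0,1-1-0-
  m45 ⊆ --110-,-0-101,-01-01,1-1-0-
  m46 ⊆ -0-110,-011-0
  m48 ⊆ 11-00- [E]
  m49 ⊆ 11-00- [E]
  m55 ⊆ -10111,1-0111
  m57 ⊆ 1-1-0-,1-10-1,11-00-,1110--
  m58 ⊆ 1110-- [E]
  m59 ⊆ -11011,1-10-1,1110--
  m60 ⊆ --110-,1-1-0-
  m61 ⊆ --110-,1-1-0-
E = {-01-01, -11011, 0-0010, 0000-0, 00001-, 0011--, 01-10-, 1-1-0-, 1-10-1, 11-00-, 1110--}

11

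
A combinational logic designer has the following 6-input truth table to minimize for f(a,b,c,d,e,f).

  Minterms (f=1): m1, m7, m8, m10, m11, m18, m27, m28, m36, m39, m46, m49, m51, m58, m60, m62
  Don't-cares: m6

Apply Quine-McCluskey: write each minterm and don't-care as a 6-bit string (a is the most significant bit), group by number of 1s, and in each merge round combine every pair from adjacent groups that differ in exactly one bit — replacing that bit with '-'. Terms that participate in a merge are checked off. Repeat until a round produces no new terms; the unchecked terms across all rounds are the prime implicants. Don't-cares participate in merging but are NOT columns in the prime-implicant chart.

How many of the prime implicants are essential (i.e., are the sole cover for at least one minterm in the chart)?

10

[col 0] 000001, 000110*, 000111*, 001000*, 001010*, 001011*, 010010, 011011*, 011100*, 100100, 100111*, 101110*, 110001*, 110011*, 111010*, 111100*, 111110*
[col 1] -00111, -11100, 0-1011, 00011-, 0010-0, 00101-, 1-1110, 1100-1, 111-10, 1111-0
Prime implicants: -00111, -11100, 0-1011, 000001, 00011-, 0010-0, 00101-, 010010, 1-1110, 100100, 1100-1, 111-10, 1111-0
PI chart (minterm → PIs covering it):
  1 | 000001  (sole → essential)
  7 | -00111,00011-
  8 | 0010-0  (sole → essential)
  10 | 0010-0,00101-
  11 | 0-1011,00101-
  18 | 010010  (sole → essential)
  27 | 0-1011  (sole → essential)
  28 | -11100  (sole → essential)
  36 | 100100  (sole → essential)
  39 | -00111  (sole → essential)
  46 | 1-1110  (sole → essential)
  49 | 1100-1  (sole → essential)
  51 | 1100-1  (sole → essential)
  58 | 111-10  (sole → essential)
  60 | -11100,1111-0
  62 | 1-1110,111-10,1111-0
Essential prime implicants: -00111, -11100, 0-1011, 000001, 0010-0, 010010, 1-1110, 100100, 1100-1, 111-10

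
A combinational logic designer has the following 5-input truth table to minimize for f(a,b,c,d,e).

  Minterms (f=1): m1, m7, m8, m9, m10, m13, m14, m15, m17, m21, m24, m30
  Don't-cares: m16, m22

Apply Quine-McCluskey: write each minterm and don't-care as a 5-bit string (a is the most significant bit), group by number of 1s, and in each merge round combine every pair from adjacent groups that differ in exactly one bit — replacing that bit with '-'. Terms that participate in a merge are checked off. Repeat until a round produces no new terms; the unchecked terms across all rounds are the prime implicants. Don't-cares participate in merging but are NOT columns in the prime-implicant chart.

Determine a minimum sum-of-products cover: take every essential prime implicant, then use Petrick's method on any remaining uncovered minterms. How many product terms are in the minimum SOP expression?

Round 0: 00001✓ 00111✓ 01000✓ 01001✓ 01010✓ 01101✓ 01110✓ 01111✓ 10000✓ 10001✓ 10101✓ 10110✓ 11000✓ 11110✓
Round 1: -0001 -1000 -1110 0-001 0-111 01-01 01-10 010-0 0100- 011-1 0111- 1-000 1-110 10-01 1000-
PIs = {-0001, -1000, -1110, 0-001, 0-111, 01-01, 01-10, 010-0, 0100-, 011-1, 0111-, 1-000, 1-110, 10-01, 1000-}
Coverage chart:
  m1: -0001,0-001
  m7: 0-111 ←essential
  m8: -1000,010-0,0100-
  m9: 0-001,01-01,0100-
  m10: 01-10,010-0
  m13: 01-01,011-1
  m14: -1110,01-10,0111-
  m15: 0-111,011-1,0111-
  m17: -0001,10-01,1000-
  m21: 10-01 ←essential
  m24: -1000,1-000
  m30: -1110,1-110
Essential: 0-111, 10-01
Petrick residual → -0001, -1000, -1110, 01-01, 01-10
Min cover (7 terms): b'c'd'e + bc'd'e' + bcde' + a'cde + a'bd'e + a'bde' + ab'd'e

7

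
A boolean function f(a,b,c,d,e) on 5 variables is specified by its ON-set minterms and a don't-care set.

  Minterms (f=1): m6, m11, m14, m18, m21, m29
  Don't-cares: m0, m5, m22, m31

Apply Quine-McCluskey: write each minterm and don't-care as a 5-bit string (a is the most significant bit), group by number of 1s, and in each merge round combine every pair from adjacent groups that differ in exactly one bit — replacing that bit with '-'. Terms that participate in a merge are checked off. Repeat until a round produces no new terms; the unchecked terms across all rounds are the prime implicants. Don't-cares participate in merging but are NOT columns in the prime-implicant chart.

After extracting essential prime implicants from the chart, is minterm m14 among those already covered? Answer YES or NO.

[col 0] 00000, 00101*, 00110*, 01011, 01110*, 10010*, 10101*, 10110*, 11101*, 11111*
[col 1] -0101, -0110, 0-110, 1-101, 10-10, 111-1
Prime implicants: -0101, -0110, 0-110, 00000, 01011, 1-101, 10-10, 111-1
PI chart (minterm → PIs covering it):
  6 | -0110,0-110
  11 | 01011  (sole → essential)
  14 | 0-110  (sole → essential)
  18 | 10-10  (sole → essential)
  21 | -0101,1-101
  29 | 1-101,111-1
Essential prime implicants: 0-110, 01011, 10-10

YES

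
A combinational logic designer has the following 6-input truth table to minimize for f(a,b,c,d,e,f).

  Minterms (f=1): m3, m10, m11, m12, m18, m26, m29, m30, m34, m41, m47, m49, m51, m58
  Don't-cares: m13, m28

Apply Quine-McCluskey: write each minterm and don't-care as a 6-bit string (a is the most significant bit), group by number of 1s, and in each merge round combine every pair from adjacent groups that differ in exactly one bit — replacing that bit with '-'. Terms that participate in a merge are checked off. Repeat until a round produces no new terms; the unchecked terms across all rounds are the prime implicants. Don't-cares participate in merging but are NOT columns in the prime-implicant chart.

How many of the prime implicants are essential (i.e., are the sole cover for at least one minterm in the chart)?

Round 0: 000011✓ 001010✓ 001011✓ 001100✓ 001101✓ 010010✓ 011010✓ 011100✓ 011101✓ 011110✓ 100010 101001 101111 110001✓ 110011✓ 111010✓
Round 1: -11010 0-1010 0-1100✓ 0-1101✓ 00-011 00101- 00110-✓ 01-010 011-10 0111-0 01110-✓ 1100-1
Round 2: 0-110-
PIs = {-11010, 0-1010, 0-110-, 00-011, 00101-, 01-010, 011-10, 0111-0, 100010, 101001, 101111, 1100-1}
Coverage chart:
  m3: 00-011 ←essential
  m10: 0-1010,00101-
  m11: 00-011,00101-
  m12: 0-110- ←essential
  m18: 01-010 ←essential
  m26: -11010,0-1010,01-010,011-10
  m29: 0-110- ←essential
  m30: 011-10,0111-0
  m34: 100010 ←essential
  m41: 101001 ←essential
  m47: 101111 ←essential
  m49: 1100-1 ←essential
  m51: 1100-1 ←essential
  m58: -11010 ←essential
Essential: -11010, 0-110-, 00-011, 01-010, 100010, 101001, 101111, 1100-1

8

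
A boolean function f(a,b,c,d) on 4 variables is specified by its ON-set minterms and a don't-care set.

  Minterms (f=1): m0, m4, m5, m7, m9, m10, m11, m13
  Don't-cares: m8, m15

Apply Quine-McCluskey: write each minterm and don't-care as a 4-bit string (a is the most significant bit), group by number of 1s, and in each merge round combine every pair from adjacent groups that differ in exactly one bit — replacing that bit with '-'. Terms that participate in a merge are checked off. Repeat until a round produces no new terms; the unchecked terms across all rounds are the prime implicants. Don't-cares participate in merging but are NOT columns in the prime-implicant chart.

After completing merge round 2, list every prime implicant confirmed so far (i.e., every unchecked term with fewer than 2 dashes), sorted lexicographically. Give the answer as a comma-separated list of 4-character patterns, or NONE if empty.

[col 0] 0000*, 0100*, 0101*, 0111*, 1000*, 1001*, 1010*, 1011*, 1101*, 1111*
[col 1] -000, -101*, -111*, 0-00, 01-1*, 010-, 1-01*, 1-11*, 10-0*, 10-1*, 100-*, 101-*, 11-1*
[col 2] -1-1, 1--1, 10--
Prime implicants: -000, -1-1, 0-00, 010-, 1--1, 10--

-000, 0-00, 010-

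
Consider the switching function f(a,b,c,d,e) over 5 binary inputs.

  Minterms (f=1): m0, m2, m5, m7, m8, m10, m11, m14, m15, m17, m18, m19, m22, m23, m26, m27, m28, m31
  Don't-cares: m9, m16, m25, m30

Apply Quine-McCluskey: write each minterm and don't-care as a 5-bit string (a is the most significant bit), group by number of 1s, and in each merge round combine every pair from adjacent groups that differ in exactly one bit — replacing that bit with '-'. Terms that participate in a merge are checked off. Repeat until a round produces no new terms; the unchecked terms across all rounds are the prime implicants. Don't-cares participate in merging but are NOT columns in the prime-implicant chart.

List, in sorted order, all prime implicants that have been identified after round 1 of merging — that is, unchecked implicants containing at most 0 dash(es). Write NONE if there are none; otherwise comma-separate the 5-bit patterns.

NONE

size-2^0 implicants → 00000(✓)  00010(✓)  00101(✓)  00111(✓)  01000(✓)  01001(✓)  01010(✓)  01011(✓)  01110(✓)  01111(✓)  10000(✓)  10001(✓)  10010(✓)  10011(✓)  10110(✓)  10111(✓)  11001(✓)  11010(✓)  11011(✓)  11100(✓)  11110(✓)  11111(✓)
size-2^1 implicants → -0000(✓)  -0010(✓)  -0111(✓)  -1001(✓)  -1010(✓)  -1011(✓)  -1110(✓)  -1111(✓)  0-000(✓)  0-010(✓)  0-111(✓)  000-0(✓)  001-1  01-10(✓)  01-11(✓)  010-0(✓)  010-1(✓)  0100-(✓)  0101-(✓)  0111-(✓)  1-001(✓)  1-010(✓)  1-011(✓)  1-110(✓)  1-111(✓)  10-10(✓)  10-11(✓)  100-0(✓)  100-1(✓)  1000-(✓)  1001-(✓)  1011-(✓)  11-10(✓)  11-11(✓)  110-1(✓)  1101-(✓)  111-0  1111-(✓)
size-2^2 implicants → --010  --111  -00-0  -1-10(✓)  -1-11(✓)  -10-1  -101-(✓)  -111-(✓)  0-0-0  01-1-(✓)  010--  1--10(✓)  1--11(✓)  1-0-1  1-01-(✓)  1-11-(✓)  10-1-(✓)  100--  11-1-(✓)
size-2^3 implicants → -1-1-  1--1-
Unchecked terms (primes): --010, --111, -00-0, -1-1-, -10-1, 0-0-0, 001-1, 010--, 1--1-, 1-0-1, 100--, 111-0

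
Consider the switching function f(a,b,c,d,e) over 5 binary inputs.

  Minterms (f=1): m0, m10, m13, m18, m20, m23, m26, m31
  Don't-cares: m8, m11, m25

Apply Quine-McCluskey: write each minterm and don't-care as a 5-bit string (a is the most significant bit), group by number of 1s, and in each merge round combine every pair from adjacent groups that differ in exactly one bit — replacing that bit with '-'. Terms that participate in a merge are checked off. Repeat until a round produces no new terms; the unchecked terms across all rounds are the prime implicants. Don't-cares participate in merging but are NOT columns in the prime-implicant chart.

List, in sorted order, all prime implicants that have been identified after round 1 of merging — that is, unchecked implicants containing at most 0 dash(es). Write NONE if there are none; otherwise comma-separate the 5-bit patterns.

01101, 10100, 11001

size-2^0 implicants → 00000(✓)  01000(✓)  01010(✓)  01011(✓)  01101  10010(✓)  10100  10111(✓)  11001  11010(✓)  11111(✓)
size-2^1 implicants → -1010  0-000  010-0  0101-  1-010  1-111
Unchecked terms (primes): -1010, 0-000, 010-0, 0101-, 01101, 1-010, 1-111, 10100, 11001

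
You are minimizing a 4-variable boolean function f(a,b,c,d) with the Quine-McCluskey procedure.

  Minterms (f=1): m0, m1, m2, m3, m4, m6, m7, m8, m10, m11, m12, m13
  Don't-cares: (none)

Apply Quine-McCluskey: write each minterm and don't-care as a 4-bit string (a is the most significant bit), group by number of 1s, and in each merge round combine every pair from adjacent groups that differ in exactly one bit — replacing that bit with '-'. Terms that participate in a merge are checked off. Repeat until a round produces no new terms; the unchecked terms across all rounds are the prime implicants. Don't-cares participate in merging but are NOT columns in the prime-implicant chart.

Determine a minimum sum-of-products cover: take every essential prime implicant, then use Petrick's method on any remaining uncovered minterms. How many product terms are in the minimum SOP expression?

size-2^0 implicants → 0000(✓)  0001(✓)  0010(✓)  0011(✓)  0100(✓)  0110(✓)  0111(✓)  1000(✓)  1010(✓)  1011(✓)  1100(✓)  1101(✓)
size-2^1 implicants → -000(✓)  -010(✓)  -011(✓)  -100(✓)  0-00(✓)  0-10(✓)  0-11(✓)  00-0(✓)  00-1(✓)  000-(✓)  001-(✓)  01-0(✓)  011-(✓)  1-00(✓)  10-0(✓)  101-(✓)  110-
size-2^2 implicants → --00  -0-0  -01-  0--0  0-1-  00--
Unchecked terms (primes): --00, -0-0, -01-, 0--0, 0-1-, 00--, 110-
Minterm coverage:
  m0 ⊆ --00,-0-0,0--0,00--
  m1 ⊆ 00-- [E]
  m2 ⊆ -0-0,-01-,0--0,0-1-,00--
  m3 ⊆ -01-,0-1-,00--
  m4 ⊆ --00,0--0
  m6 ⊆ 0--0,0-1-
  m7 ⊆ 0-1- [E]
  m8 ⊆ --00,-0-0
  m10 ⊆ -0-0,-01-
  m11 ⊆ -01- [E]
  m12 ⊆ --00,110-
  m13 ⊆ 110- [E]
E = {-01-, 0-1-, 00--, 110-}
Petrick residual → --00
Cover = c'd' + b'c + a'c + a'b' + abc'  |cover|=5

5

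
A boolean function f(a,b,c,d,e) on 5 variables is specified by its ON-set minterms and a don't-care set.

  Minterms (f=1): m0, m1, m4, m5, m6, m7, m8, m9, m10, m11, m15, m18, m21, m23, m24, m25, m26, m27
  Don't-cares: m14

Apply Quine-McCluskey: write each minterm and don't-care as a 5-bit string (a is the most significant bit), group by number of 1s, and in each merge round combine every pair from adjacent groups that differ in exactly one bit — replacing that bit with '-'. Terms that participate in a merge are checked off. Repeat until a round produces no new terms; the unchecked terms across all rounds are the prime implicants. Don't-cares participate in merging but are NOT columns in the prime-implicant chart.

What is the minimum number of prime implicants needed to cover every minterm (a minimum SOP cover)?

5

size-2^0 implicants → 00000(✓)  00001(✓)  00100(✓)  00101(✓)  00110(✓)  00111(✓)  01000(✓)  01001(✓)  01010(✓)  01011(✓)  01110(✓)  01111(✓)  10010(✓)  10101(✓)  10111(✓)  11000(✓)  11001(✓)  11010(✓)  11011(✓)
size-2^1 implicants → -0101(✓)  -0111(✓)  -1000(✓)  -1001(✓)  -1010(✓)  -1011(✓)  0-000(✓)  0-001(✓)  0-110(✓)  0-111(✓)  00-00(✓)  00-01(✓)  0000-(✓)  001-0(✓)  001-1(✓)  0010-(✓)  0011-(✓)  01-10(✓)  01-11(✓)  010-0(✓)  010-1(✓)  0100-(✓)  0101-(✓)  0111-(✓)  1-010  101-1(✓)  110-0(✓)  110-1(✓)  1100-(✓)  1101-(✓)
size-2^2 implicants → -01-1  -10-0(✓)  -10-1(✓)  -100-(✓)  -101-(✓)  0-00-  0-11-  00-0-  001--  01-1-  010--(✓)  110--(✓)
size-2^3 implicants → -10--
Unchecked terms (primes): -01-1, -10--, 0-00-, 0-11-, 00-0-, 001--, 01-1-, 1-010
Minterm coverage:
  m0 ⊆ 0-00-,00-0-
  m1 ⊆ 0-00-,00-0-
  m4 ⊆ 00-0-,001--
  m5 ⊆ -01-1,00-0-,001--
  m6 ⊆ 0-11-,001--
  m7 ⊆ -01-1,0-11-,001--
  m8 ⊆ -10--,0-00-
  m9 ⊆ -10--,0-00-
  m10 ⊆ -10--,01-1-
  m11 ⊆ -10--,01-1-
  m15 ⊆ 0-11-,01-1-
  m18 ⊆ 1-010 [E]
  m21 ⊆ -01-1 [E]
  m23 ⊆ -01-1 [E]
  m24 ⊆ -10-- [E]
  m25 ⊆ -10-- [E]
  m26 ⊆ -10--,1-010
  m27 ⊆ -10-- [E]
E = {-01-1, -10--, 1-010}
Petrick residual → 0-11-, 00-0-
Cover = b'ce + bc' + a'cd + a'b'd' + ac'de'  |cover|=5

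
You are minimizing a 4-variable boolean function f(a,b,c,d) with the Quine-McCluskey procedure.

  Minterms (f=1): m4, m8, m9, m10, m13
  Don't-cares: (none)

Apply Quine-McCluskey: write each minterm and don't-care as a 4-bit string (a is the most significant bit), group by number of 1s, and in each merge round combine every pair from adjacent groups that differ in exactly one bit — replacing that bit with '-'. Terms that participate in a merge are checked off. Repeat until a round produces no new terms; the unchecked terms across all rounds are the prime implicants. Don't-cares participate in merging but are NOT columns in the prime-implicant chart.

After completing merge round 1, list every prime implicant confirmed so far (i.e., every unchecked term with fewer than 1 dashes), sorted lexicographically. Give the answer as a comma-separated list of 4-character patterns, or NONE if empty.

0100

[col 0] 0100, 1000*, 1001*, 1010*, 1101*
[col 1] 1-01, 10-0, 100-
Prime implicants: 0100, 1-01, 10-0, 100-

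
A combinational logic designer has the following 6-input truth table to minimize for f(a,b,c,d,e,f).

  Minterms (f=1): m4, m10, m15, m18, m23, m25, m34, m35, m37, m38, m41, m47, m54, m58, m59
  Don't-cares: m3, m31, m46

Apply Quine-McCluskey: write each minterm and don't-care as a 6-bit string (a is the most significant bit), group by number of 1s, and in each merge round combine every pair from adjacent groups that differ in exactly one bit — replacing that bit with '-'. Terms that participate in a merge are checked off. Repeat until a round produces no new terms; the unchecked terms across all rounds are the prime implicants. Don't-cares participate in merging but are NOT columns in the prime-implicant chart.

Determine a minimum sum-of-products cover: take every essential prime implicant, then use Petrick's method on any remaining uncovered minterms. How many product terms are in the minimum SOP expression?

size-2^0 implicants → 000011(✓)  000100  001010  001111(✓)  010010  010111(✓)  011001  011111(✓)  100010(✓)  100011(✓)  100101  100110(✓)  101001  101110(✓)  101111(✓)  110110(✓)  111010(✓)  111011(✓)
size-2^1 implicants → -00011  -01111  0-1111  01-111  1-0110  10-110  100-10  10001-  10111-  11101-
Unchecked terms (primes): -00011, -01111, 0-1111, 000100, 001010, 01-111, 010010, 011001, 1-0110, 10-110, 100-10, 10001-, 100101, 101001, 10111-, 11101-
Minterm coverage:
  m4 ⊆ 000100 [E]
  m10 ⊆ 001010 [E]
  m15 ⊆ -01111,0-1111
  m18 ⊆ 010010 [E]
  m23 ⊆ 01-111 [E]
  m25 ⊆ 011001 [E]
  m34 ⊆ 100-10,10001-
  m35 ⊆ -00011,10001-
  m37 ⊆ 100101 [E]
  m38 ⊆ 1-0110,10-110,100-10
  m41 ⊆ 101001 [E]
  m47 ⊆ -01111,10111-
  m54 ⊆ 1-0110 [E]
  m58 ⊆ 11101- [E]
  m59 ⊆ 11101- [E]
E = {000100, 001010, 01-111, 010010, 011001, 1-0110, 100101, 101001, 11101-}
Petrick residual → -01111, 10001-
Cover = b'cdef + a'b'c'de'f' + a'b'cd'ef' + a'bdef + a'bc'd'ef' + a'bcd'e'f + ac'def' + ab'c'd'e + ab'c'de'f + ab'cd'e'f + abcd'e  |cover|=11

11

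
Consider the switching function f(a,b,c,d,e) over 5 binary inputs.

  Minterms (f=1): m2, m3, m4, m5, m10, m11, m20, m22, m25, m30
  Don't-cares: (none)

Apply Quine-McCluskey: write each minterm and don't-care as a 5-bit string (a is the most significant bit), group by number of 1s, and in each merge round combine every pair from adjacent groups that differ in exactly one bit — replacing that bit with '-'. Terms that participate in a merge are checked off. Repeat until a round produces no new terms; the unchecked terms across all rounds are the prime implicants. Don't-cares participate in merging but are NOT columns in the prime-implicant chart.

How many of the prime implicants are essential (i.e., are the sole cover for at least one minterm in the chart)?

Round 0: 00010✓ 00011✓ 00100✓ 00101✓ 01010✓ 01011✓ 10100✓ 10110✓ 11001 11110✓
Round 1: -0100 0-010✓ 0-011✓ 0001-✓ 0010- 0101-✓ 1-110 101-0
Round 2: 0-01-
PIs = {-0100, 0-01-, 0010-, 1-110, 101-0, 11001}
Coverage chart:
  m2: 0-01- ←essential
  m3: 0-01- ←essential
  m4: -0100,0010-
  m5: 0010- ←essential
  m10: 0-01- ←essential
  m11: 0-01- ←essential
  m20: -0100,101-0
  m22: 1-110,101-0
  m25: 11001 ←essential
  m30: 1-110 ←essential
Essential: 0-01-, 0010-, 1-110, 11001

4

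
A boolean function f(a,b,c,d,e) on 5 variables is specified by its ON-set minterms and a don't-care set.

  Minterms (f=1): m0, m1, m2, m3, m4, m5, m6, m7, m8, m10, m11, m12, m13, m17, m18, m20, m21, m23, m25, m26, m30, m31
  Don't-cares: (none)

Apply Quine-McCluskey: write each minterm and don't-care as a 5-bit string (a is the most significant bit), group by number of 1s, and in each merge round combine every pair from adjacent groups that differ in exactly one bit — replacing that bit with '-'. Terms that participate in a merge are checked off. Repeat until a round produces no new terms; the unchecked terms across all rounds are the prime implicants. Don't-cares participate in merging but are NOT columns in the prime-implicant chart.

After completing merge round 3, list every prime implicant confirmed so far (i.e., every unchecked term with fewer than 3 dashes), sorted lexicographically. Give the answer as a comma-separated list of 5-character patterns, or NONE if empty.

[col 0] 00000*, 00001*, 00010*, 00011*, 00100*, 00101*, 00110*, 00111*, 01000*, 01010*, 01011*, 01100*, 01101*, 10001*, 10010*, 10100*, 10101*, 10111*, 11001*, 11010*, 11110*, 11111*
[col 1] -0001*, -0010*, -0100*, -0101*, -0111*, -1010*, 0-000*, 0-010*, 0-011*, 0-100*, 0-101*, 00-00*, 00-01*, 00-10*, 00-11*, 000-0*, 000-1*, 0000-*, 0001-*, 001-0*, 001-1*, 0010-*, 0011-*, 01-00*, 010-0*, 0101-*, 0110-*, 1-001, 1-010*, 1-111, 10-01*, 101-1*, 1010-*, 11-10, 1111-
[col 2] --010, -0-01, -01-1, -010-, 0--00, 0-0-0, 0-01-, 0-10-, 00--0*, 00--1*, 00-0-*, 00-1-*, 000--*, 001--*
[col 3] 00---
Prime implicants: --010, -0-01, -01-1, -010-, 0--00, 0-0-0, 0-01-, 0-10-, 00---, 1-001, 1-111, 11-10, 1111-

--010, -0-01, -01-1, -010-, 0--00, 0-0-0, 0-01-, 0-10-, 1-001, 1-111, 11-10, 1111-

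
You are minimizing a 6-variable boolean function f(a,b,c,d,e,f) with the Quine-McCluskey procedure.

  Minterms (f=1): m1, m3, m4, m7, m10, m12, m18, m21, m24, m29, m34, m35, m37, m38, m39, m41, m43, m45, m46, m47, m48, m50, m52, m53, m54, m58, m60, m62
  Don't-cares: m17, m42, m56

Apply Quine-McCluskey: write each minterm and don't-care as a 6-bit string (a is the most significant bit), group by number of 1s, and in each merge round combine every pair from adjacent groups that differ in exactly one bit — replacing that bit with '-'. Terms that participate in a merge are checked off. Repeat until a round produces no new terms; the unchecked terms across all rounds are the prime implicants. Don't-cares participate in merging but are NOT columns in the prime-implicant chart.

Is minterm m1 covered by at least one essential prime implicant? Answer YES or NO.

size-2^0 implicants → 000001(✓)  000011(✓)  000100(✓)  000111(✓)  001010(✓)  001100(✓)  010001(✓)  010010(✓)  010101(✓)  011000(✓)  011101(✓)  100010(✓)  100011(✓)  100101(✓)  100110(✓)  100111(✓)  101001(✓)  101010(✓)  101011(✓)  101101(✓)  101110(✓)  101111(✓)  110000(✓)  110010(✓)  110100(✓)  110101(✓)  110110(✓)  111000(✓)  111010(✓)  111100(✓)  111110(✓)
size-2^1 implicants → -00011(✓)  -00111(✓)  -01010  -10010  -10101  -11000  0-0001  00-100  000-11(✓)  0000-1  01-101  010-01  1-0010(✓)  1-0101  1-0110(✓)  1-1010(✓)  1-1110(✓)  10-010(✓)  10-011(✓)  10-101(✓)  10-110(✓)  10-111(✓)  100-10(✓)  100-11(✓)  10001-(✓)  1001-1(✓)  10011-(✓)  101-01(✓)  101-10(✓)  101-11(✓)  1010-1(✓)  10101-(✓)  1011-1(✓)  10111-(✓)  11-000(✓)  11-010(✓)  11-100(✓)  11-110(✓)  110-00(✓)  110-10(✓)  1100-0(✓)  1101-0(✓)  11010-  111-00(✓)  111-10(✓)  1110-0(✓)  1111-0(✓)
size-2^2 implicants → -00-11  1--010(✓)  1--110(✓)  1-0-10(✓)  1-1-10(✓)  10--10(✓)  10--11(✓)  10-01-(✓)  10-1-1  10-11-(✓)  100-1-(✓)  101--1  101-1-(✓)  11--00(✓)  11--10(✓)  11-0-0(✓)  11-1-0(✓)  110--0(✓)  111--0(✓)
size-2^3 implicants → 1---10  10--1-  11---0
Unchecked terms (primes): -00-11, -01010, -10010, -10101, -11000, 0-0001, 00-100, 0000-1, 01-101, 010-01, 1---10, 1-0101, 10--1-, 10-1-1, 101--1, 11---0, 11010-
Minterm coverage:
  m1 ⊆ 0-0001,0000-1
  m3 ⊆ -00-11,0000-1
  m4 ⊆ 00-100 [E]
  m7 ⊆ -00-11 [E]
  m10 ⊆ -01010 [E]
  m12 ⊆ 00-100 [E]
  m18 ⊆ -10010 [E]
  m21 ⊆ -10101,01-101,010-01
  m24 ⊆ -11000 [E]
  m29 ⊆ 01-101 [E]
  m34 ⊆ 1---10,10--1-
  m35 ⊆ -00-11,10--1-
  m37 ⊆ 1-0101,10-1-1
  m38 ⊆ 1---10,10--1-
  m39 ⊆ -00-11,10--1-,10-1-1
  m41 ⊆ 101--1 [E]
  m43 ⊆ 10--1-,101--1
  m45 ⊆ 10-1-1,101--1
  m46 ⊆ 1---10,10--1-
  m47 ⊆ 10--1-,10-1-1,101--1
  m48 ⊆ 11---0 [E]
  m50 ⊆ -10010,1---10,11---0
  m52 ⊆ 11---0,11010-
  m53 ⊆ -10101,1-0101,11010-
  m54 ⊆ 1---10,11---0
  m58 ⊆ 1---10,11---0
  m60 ⊆ 11---0 [E]
  m62 ⊆ 1---10,11---0
E = {-00-11, -01010, -10010, -11000, 00-100, 01-101, 101--1, 11---0}

NO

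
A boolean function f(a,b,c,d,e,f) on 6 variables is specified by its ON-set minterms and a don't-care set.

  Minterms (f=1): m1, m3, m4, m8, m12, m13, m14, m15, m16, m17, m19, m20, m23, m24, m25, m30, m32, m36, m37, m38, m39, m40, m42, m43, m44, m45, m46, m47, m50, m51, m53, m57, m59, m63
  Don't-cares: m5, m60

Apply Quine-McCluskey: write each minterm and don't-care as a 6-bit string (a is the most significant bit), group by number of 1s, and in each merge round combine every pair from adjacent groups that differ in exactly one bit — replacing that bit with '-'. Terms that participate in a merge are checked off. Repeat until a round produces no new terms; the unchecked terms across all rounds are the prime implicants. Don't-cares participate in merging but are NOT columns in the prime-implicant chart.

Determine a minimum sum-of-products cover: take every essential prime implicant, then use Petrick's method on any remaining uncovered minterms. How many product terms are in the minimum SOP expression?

14

size-2^0 implicants → 000001(✓)  000011(✓)  000100(✓)  000101(✓)  001000(✓)  001100(✓)  001101(✓)  001110(✓)  001111(✓)  010000(✓)  010001(✓)  010011(✓)  010100(✓)  010111(✓)  011000(✓)  011001(✓)  011110(✓)  100000(✓)  100100(✓)  100101(✓)  100110(✓)  100111(✓)  101000(✓)  101010(✓)  101011(✓)  101100(✓)  101101(✓)  101110(✓)  101111(✓)  110010(✓)  110011(✓)  110101(✓)  111001(✓)  111011(✓)  111100(✓)  111111(✓)
size-2^1 implicants → -00100(✓)  -00101(✓)  -01000(✓)  -01100(✓)  -01101(✓)  -01110(✓)  -01111(✓)  -10011  -11001  0-0001(✓)  0-0011(✓)  0-0100  0-1000  0-1110  00-100(✓)  00-101(✓)  000-01  0000-1(✓)  00010-(✓)  001-00(✓)  0011-0(✓)  0011-1(✓)  00110-(✓)  00111-(✓)  01-000(✓)  01-001(✓)  010-00  010-11  0100-1(✓)  01000-(✓)  01100-(✓)  1-0101  1-1011(✓)  1-1100  1-1111(✓)  10-000(✓)  10-100(✓)  10-101(✓)  10-110(✓)  10-111(✓)  100-00(✓)  1001-0(✓)  1001-1(✓)  10010-(✓)  10011-(✓)  101-00(✓)  101-10(✓)  101-11(✓)  1010-0(✓)  10101-(✓)  1011-0(✓)  1011-1(✓)  10110-(✓)  10111-(✓)  11-011  11001-  111-11(✓)  1110-1
size-2^2 implicants → -0-100(✓)  -0-101(✓)  -0010-(✓)  -01-00  -011-0(✓)  -011-1(✓)  -0110-(✓)  -0111-(✓)  0-00-1  00-10-(✓)  0011--(✓)  01-00-  1-1-11  10--00  10-1-0(✓)  10-1-1(✓)  10-10-(✓)  10-11-(✓)  1001--(✓)  101--0  101-1-  1011--(✓)
size-2^3 implicants → -0-10-  -011--  10-1--
Unchecked terms (primes): -0-10-, -01-00, -011--, -10011, -11001, 0-00-1, 0-0100, 0-1000, 0-1110, 000-01, 01-00-, 010-00, 010-11, 1-0101, 1-1-11, 1-1100, 10--00, 10-1--, 101--0, 101-1-, 11-011, 11001-, 1110-1
Minterm coverage:
  m1 ⊆ 0-00-1,000-01
  m3 ⊆ 0-00-1 [E]
  m4 ⊆ -0-10-,0-0100
  m8 ⊆ -01-00,0-1000
  m12 ⊆ -0-10-,-01-00,-011--
  m13 ⊆ -0-10-,-011--
  m14 ⊆ -011--,0-1110
  m15 ⊆ -011-- [E]
  m16 ⊆ 01-00-,010-00
  m17 ⊆ 0-00-1,01-00-
  m19 ⊆ -10011,0-00-1,010-11
  m20 ⊆ 0-0100,010-00
  m23 ⊆ 010-11 [E]
  m24 ⊆ 0-1000,01-00-
  m25 ⊆ -11001,01-00-
  m30 ⊆ 0-1110 [E]
  m32 ⊆ 10--00 [E]
  m36 ⊆ -0-10-,10--00,10-1--
  m37 ⊆ -0-10-,1-0101,10-1--
  m38 ⊆ 10-1-- [E]
  m39 ⊆ 10-1-- [E]
  m40 ⊆ -01-00,10--00,101--0
  m42 ⊆ 101--0,101-1-
  m43 ⊆ 1-1-11,101-1-
  m44 ⊆ -0-10-,-01-00,-011--,1-1100,10--00,10-1--,101--0
  m45 ⊆ -0-10-,-011--,10-1--
  m46 ⊆ -011--,10-1--,101--0,101-1-
  m47 ⊆ -011--,1-1-11,10-1--,101-1-
  m50 ⊆ 11001- [E]
  m51 ⊆ -10011,11-011,11001-
  m53 ⊆ 1-0101 [E]
  m57 ⊆ -11001,1110-1
  m59 ⊆ 1-1-11,11-011,1110-1
  m63 ⊆ 1-1-11 [E]
E = {-011--, 0-00-1, 0-1110, 010-11, 1-0101, 1-1-11, 10--00, 10-1--, 11001-}
Petrick residual → -0-10-, -11001, 0-1000, 010-00, 101--0
Cover = b'de' + b'cd + bcd'e'f + a'c'd'f + a'cd'e'f' + a'cdef' + a'bc'e'f' + a'bc'ef + ac'de'f + acef + ab'e'f' + ab'd + ab'cf' + abc'd'e  |cover|=14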